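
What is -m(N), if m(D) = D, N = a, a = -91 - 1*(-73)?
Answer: 18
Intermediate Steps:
a = -18 (a = -91 + 73 = -18)
N = -18
-m(N) = -1*(-18) = 18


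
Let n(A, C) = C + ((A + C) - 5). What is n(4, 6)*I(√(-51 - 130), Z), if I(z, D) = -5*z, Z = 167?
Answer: -55*I*√181 ≈ -739.95*I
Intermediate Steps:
n(A, C) = -5 + A + 2*C (n(A, C) = C + (-5 + A + C) = -5 + A + 2*C)
n(4, 6)*I(√(-51 - 130), Z) = (-5 + 4 + 2*6)*(-5*√(-51 - 130)) = (-5 + 4 + 12)*(-5*I*√181) = 11*(-5*I*√181) = -55*I*√181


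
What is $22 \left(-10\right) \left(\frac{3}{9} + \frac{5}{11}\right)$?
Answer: $- \frac{520}{3} \approx -173.33$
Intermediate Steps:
$22 \left(-10\right) \left(\frac{3}{9} + \frac{5}{11}\right) = - 220 \left(3 \cdot \frac{1}{9} + 5 \cdot \frac{1}{11}\right) = - 220 \left(\frac{1}{3} + \frac{5}{11}\right) = \left(-220\right) \frac{26}{33} = - \frac{520}{3}$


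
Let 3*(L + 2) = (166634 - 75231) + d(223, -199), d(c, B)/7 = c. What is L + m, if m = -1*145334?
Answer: -114348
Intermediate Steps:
d(c, B) = 7*c
m = -145334
L = 30986 (L = -2 + ((166634 - 75231) + 7*223)/3 = -2 + (91403 + 1561)/3 = -2 + (⅓)*92964 = -2 + 30988 = 30986)
L + m = 30986 - 145334 = -114348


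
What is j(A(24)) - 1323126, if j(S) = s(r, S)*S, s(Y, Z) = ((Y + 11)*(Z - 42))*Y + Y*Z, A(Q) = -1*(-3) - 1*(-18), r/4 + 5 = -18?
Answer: -4650030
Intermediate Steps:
r = -92 (r = -20 + 4*(-18) = -20 - 72 = -92)
A(Q) = 21 (A(Q) = 3 + 18 = 21)
s(Y, Z) = Y*Z + Y*(-42 + Z)*(11 + Y) (s(Y, Z) = ((11 + Y)*(-42 + Z))*Y + Y*Z = ((-42 + Z)*(11 + Y))*Y + Y*Z = Y*(-42 + Z)*(11 + Y) + Y*Z = Y*Z + Y*(-42 + Z)*(11 + Y))
j(S) = S*(-312984 + 7360*S) (j(S) = (-92*(-462 - 42*(-92) + 12*S - 92*S))*S = (-92*(-462 + 3864 + 12*S - 92*S))*S = (-92*(3402 - 80*S))*S = (-312984 + 7360*S)*S = S*(-312984 + 7360*S))
j(A(24)) - 1323126 = 184*21*(-1701 + 40*21) - 1323126 = 184*21*(-1701 + 840) - 1323126 = 184*21*(-861) - 1323126 = -3326904 - 1323126 = -4650030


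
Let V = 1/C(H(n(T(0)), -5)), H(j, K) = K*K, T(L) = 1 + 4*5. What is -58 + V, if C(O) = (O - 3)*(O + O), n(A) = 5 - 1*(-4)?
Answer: -63799/1100 ≈ -57.999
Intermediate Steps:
T(L) = 21 (T(L) = 1 + 20 = 21)
n(A) = 9 (n(A) = 5 + 4 = 9)
H(j, K) = K**2
C(O) = 2*O*(-3 + O) (C(O) = (-3 + O)*(2*O) = 2*O*(-3 + O))
V = 1/1100 (V = 1/(2*(-5)**2*(-3 + (-5)**2)) = 1/(2*25*(-3 + 25)) = 1/(2*25*22) = 1/1100 ≈ 0.00090909)
-58 + V = -58 + 1/1100 = -63799/1100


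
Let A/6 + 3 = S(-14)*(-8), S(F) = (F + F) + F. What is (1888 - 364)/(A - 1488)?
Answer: 254/85 ≈ 2.9882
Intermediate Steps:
S(F) = 3*F (S(F) = 2*F + F = 3*F)
A = 1998 (A = -18 + 6*((3*(-14))*(-8)) = -18 + 6*(-42*(-8)) = -18 + 6*336 = -18 + 2016 = 1998)
(1888 - 364)/(A - 1488) = (1888 - 364)/(1998 - 1488) = 1524/510 = 1524*(1/510) = 254/85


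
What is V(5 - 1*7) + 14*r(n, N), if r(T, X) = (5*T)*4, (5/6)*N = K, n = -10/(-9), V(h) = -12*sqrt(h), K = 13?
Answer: 2800/9 - 12*I*sqrt(2) ≈ 311.11 - 16.971*I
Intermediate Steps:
n = 10/9 (n = -10*(-1/9) = 10/9 ≈ 1.1111)
N = 78/5 (N = (6/5)*13 = 78/5 ≈ 15.600)
r(T, X) = 20*T
V(5 - 1*7) + 14*r(n, N) = -12*sqrt(5 - 1*7) + 14*(20*(10/9)) = -12*sqrt(5 - 7) + 14*(200/9) = -12*I*sqrt(2) + 2800/9 = 2800/9 - 12*I*sqrt(2)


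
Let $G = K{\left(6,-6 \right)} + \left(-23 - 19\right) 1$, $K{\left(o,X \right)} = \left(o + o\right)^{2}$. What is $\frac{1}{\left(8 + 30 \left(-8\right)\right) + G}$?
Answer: $- \frac{1}{130} \approx -0.0076923$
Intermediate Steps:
$K{\left(o,X \right)} = 4 o^{2}$ ($K{\left(o,X \right)} = \left(2 o\right)^{2} = 4 o^{2}$)
$G = 102$ ($G = 4 \cdot 6^{2} + \left(-23 - 19\right) 1 = 4 \cdot 36 - 42 = 144 - 42 = 102$)
$\frac{1}{\left(8 + 30 \left(-8\right)\right) + G} = \frac{1}{\left(8 + 30 \left(-8\right)\right) + 102} = \frac{1}{\left(8 - 240\right) + 102} = \frac{1}{-232 + 102} = \frac{1}{-130} = - \frac{1}{130}$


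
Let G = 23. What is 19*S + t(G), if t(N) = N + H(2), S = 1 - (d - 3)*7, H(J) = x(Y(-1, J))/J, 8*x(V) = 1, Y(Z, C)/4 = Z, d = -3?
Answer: 13441/16 ≈ 840.06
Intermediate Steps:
Y(Z, C) = 4*Z
x(V) = ⅛ (x(V) = (⅛)*1 = ⅛)
H(J) = 1/(8*J)
S = 43 (S = 1 - (-3 - 3)*7 = 1 - (-6)*7 = 1 - 1*(-42) = 1 + 42 = 43)
t(N) = 1/16 + N (t(N) = N + (⅛)/2 = N + (⅛)*(½) = N + 1/16 = 1/16 + N)
19*S + t(G) = 19*43 + (1/16 + 23) = 817 + 369/16 = 13441/16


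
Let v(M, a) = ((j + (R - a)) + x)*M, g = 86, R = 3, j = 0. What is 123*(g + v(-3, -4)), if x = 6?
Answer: 5781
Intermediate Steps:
v(M, a) = M*(9 - a) (v(M, a) = ((0 + (3 - a)) + 6)*M = ((3 - a) + 6)*M = (9 - a)*M = M*(9 - a))
123*(g + v(-3, -4)) = 123*(86 - 3*(9 - 1*(-4))) = 123*(86 - 3*(9 + 4)) = 123*(86 - 3*13) = 123*(86 - 39) = 123*47 = 5781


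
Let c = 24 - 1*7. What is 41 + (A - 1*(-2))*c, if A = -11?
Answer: -112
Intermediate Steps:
c = 17 (c = 24 - 7 = 17)
41 + (A - 1*(-2))*c = 41 + (-11 - 1*(-2))*17 = 41 + (-11 + 2)*17 = 41 - 9*17 = 41 - 153 = -112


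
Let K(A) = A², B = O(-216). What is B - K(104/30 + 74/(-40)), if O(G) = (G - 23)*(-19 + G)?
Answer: 202184591/3600 ≈ 56162.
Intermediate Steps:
O(G) = (-23 + G)*(-19 + G)
B = 56165 (B = 437 + (-216)² - 42*(-216) = 437 + 46656 + 9072 = 56165)
B - K(104/30 + 74/(-40)) = 56165 - (104/30 + 74/(-40))² = 56165 - (104*(1/30) + 74*(-1/40))² = 56165 - (52/15 - 37/20)² = 56165 - (97/60)² = 56165 - 1*9409/3600 = 56165 - 9409/3600 = 202184591/3600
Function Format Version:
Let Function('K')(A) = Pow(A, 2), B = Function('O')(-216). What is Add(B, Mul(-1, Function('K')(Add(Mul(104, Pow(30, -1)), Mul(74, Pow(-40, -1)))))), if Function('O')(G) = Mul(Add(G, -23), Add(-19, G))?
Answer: Rational(202184591, 3600) ≈ 56162.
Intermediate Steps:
Function('O')(G) = Mul(Add(-23, G), Add(-19, G))
B = 56165 (B = Add(437, Pow(-216, 2), Mul(-42, -216)) = Add(437, 46656, 9072) = 56165)
Add(B, Mul(-1, Function('K')(Add(Mul(104, Pow(30, -1)), Mul(74, Pow(-40, -1)))))) = Add(56165, Mul(-1, Pow(Add(Mul(104, Pow(30, -1)), Mul(74, Pow(-40, -1))), 2))) = Add(56165, Mul(-1, Pow(Add(Mul(104, Rational(1, 30)), Mul(74, Rational(-1, 40))), 2))) = Add(56165, Mul(-1, Pow(Add(Rational(52, 15), Rational(-37, 20)), 2))) = Add(56165, Mul(-1, Pow(Rational(97, 60), 2))) = Add(56165, Mul(-1, Rational(9409, 3600))) = Add(56165, Rational(-9409, 3600)) = Rational(202184591, 3600)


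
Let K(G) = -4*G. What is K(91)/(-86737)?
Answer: 52/12391 ≈ 0.0041966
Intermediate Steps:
K(91)/(-86737) = -4*91/(-86737) = -364*(-1/86737) = 52/12391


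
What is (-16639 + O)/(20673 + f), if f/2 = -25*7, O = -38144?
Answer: -54783/20323 ≈ -2.6956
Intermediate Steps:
f = -350 (f = 2*(-25*7) = 2*(-175) = -350)
(-16639 + O)/(20673 + f) = (-16639 - 38144)/(20673 - 350) = -54783/20323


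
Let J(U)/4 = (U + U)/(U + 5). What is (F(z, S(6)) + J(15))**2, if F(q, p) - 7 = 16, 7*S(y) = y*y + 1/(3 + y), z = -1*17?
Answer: 841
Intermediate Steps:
J(U) = 8*U/(5 + U) (J(U) = 4*((U + U)/(U + 5)) = 4*((2*U)/(5 + U)) = 4*(2*U/(5 + U)) = 8*U/(5 + U))
z = -17
S(y) = y**2/7 + 1/(7*(3 + y)) (S(y) = (y*y + 1/(3 + y))/7 = (y**2 + 1/(3 + y))/7 = y**2/7 + 1/(7*(3 + y)))
F(q, p) = 23 (F(q, p) = 7 + 16 = 23)
(F(z, S(6)) + J(15))**2 = (23 + 8*15/(5 + 15))**2 = (23 + 8*15/20)**2 = (23 + 8*15*(1/20))**2 = (23 + 6)**2 = 29**2 = 841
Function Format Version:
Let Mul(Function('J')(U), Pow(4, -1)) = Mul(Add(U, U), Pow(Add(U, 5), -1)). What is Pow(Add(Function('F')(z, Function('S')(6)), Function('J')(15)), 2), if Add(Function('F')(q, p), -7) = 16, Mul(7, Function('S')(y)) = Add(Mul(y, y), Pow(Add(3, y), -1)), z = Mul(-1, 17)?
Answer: 841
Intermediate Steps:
Function('J')(U) = Mul(8, U, Pow(Add(5, U), -1)) (Function('J')(U) = Mul(4, Mul(Add(U, U), Pow(Add(U, 5), -1))) = Mul(4, Mul(Mul(2, U), Pow(Add(5, U), -1))) = Mul(4, Mul(2, U, Pow(Add(5, U), -1))) = Mul(8, U, Pow(Add(5, U), -1)))
z = -17
Function('S')(y) = Add(Mul(Rational(1, 7), Pow(y, 2)), Mul(Rational(1, 7), Pow(Add(3, y), -1))) (Function('S')(y) = Mul(Rational(1, 7), Add(Mul(y, y), Pow(Add(3, y), -1))) = Mul(Rational(1, 7), Add(Pow(y, 2), Pow(Add(3, y), -1))) = Add(Mul(Rational(1, 7), Pow(y, 2)), Mul(Rational(1, 7), Pow(Add(3, y), -1))))
Function('F')(q, p) = 23 (Function('F')(q, p) = Add(7, 16) = 23)
Pow(Add(Function('F')(z, Function('S')(6)), Function('J')(15)), 2) = Pow(Add(23, Mul(8, 15, Pow(Add(5, 15), -1))), 2) = Pow(Add(23, Mul(8, 15, Pow(20, -1))), 2) = Pow(Add(23, Mul(8, 15, Rational(1, 20))), 2) = Pow(Add(23, 6), 2) = Pow(29, 2) = 841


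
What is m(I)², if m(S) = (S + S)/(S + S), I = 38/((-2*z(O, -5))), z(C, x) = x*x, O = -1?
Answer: 1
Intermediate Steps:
z(C, x) = x²
I = -19/25 (I = 38/((-2*(-5)²)) = 38/((-2*25)) = 38/(-50) = 38*(-1/50) = -19/25 ≈ -0.76000)
m(S) = 1 (m(S) = (2*S)/((2*S)) = (2*S)*(1/(2*S)) = 1)
m(I)² = 1² = 1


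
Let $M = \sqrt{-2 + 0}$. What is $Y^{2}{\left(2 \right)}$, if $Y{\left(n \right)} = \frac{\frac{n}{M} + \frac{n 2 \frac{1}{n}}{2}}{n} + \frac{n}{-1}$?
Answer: $\frac{\left(3 + i \sqrt{2}\right)^{2}}{4} \approx 1.75 + 2.1213 i$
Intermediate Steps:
$M = i \sqrt{2}$ ($M = \sqrt{-2} = i \sqrt{2} \approx 1.4142 i$)
$Y{\left(n \right)} = - n + \frac{1 - \frac{i n \sqrt{2}}{2}}{n}$ ($Y{\left(n \right)} = \frac{\frac{n}{i \sqrt{2}} + \frac{n 2 \frac{1}{n}}{2}}{n} + \frac{n}{-1} = \frac{n \left(- \frac{i \sqrt{2}}{2}\right) + \frac{2 n}{n} \frac{1}{2}}{n} + n \left(-1\right) = \frac{- \frac{i n \sqrt{2}}{2} + 2 \cdot \frac{1}{2}}{n} - n = \frac{- \frac{i n \sqrt{2}}{2} + 1}{n} - n = \frac{1 - \frac{i n \sqrt{2}}{2}}{n} - n = - n + \frac{1 - \frac{i n \sqrt{2}}{2}}{n}$)
$Y^{2}{\left(2 \right)} = \left(\frac{1}{2} - 2 - \frac{i \sqrt{2}}{2}\right)^{2} = \left(- \frac{3}{2} - \frac{i \sqrt{2}}{2}\right)^{2}$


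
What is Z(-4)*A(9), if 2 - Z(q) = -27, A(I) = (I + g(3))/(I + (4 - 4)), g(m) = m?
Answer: 116/3 ≈ 38.667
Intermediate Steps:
A(I) = (3 + I)/I (A(I) = (I + 3)/(I + (4 - 4)) = (3 + I)/(I + 0) = (3 + I)/I)
Z(q) = 29 (Z(q) = 2 - 1*(-27) = 2 + 27 = 29)
Z(-4)*A(9) = 29*((3 + 9)/9) = 29*((⅑)*12) = 29*(4/3) = 116/3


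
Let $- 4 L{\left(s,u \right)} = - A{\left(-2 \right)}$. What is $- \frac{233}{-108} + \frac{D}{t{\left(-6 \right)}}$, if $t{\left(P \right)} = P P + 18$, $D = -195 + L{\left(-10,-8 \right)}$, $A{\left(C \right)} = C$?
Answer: $- \frac{79}{54} \approx -1.463$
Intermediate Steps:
$L{\left(s,u \right)} = - \frac{1}{2}$ ($L{\left(s,u \right)} = - \frac{\left(-1\right) \left(-2\right)}{4} = \left(- \frac{1}{4}\right) 2 = - \frac{1}{2}$)
$D = - \frac{391}{2}$ ($D = -195 - \frac{1}{2} = - \frac{391}{2} \approx -195.5$)
$t{\left(P \right)} = 18 + P^{2}$ ($t{\left(P \right)} = P^{2} + 18 = 18 + P^{2}$)
$- \frac{233}{-108} + \frac{D}{t{\left(-6 \right)}} = - \frac{233}{-108} - \frac{391}{2 \left(18 + \left(-6\right)^{2}\right)} = \left(-233\right) \left(- \frac{1}{108}\right) - \frac{391}{2 \left(18 + 36\right)} = \frac{233}{108} - \frac{391}{2 \cdot 54} = \frac{233}{108} - \frac{391}{108} = - \frac{79}{54}$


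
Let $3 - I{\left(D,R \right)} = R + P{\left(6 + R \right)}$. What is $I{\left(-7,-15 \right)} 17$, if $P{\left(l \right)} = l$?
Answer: $459$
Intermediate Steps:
$I{\left(D,R \right)} = -3 - 2 R$ ($I{\left(D,R \right)} = 3 - \left(R + \left(6 + R\right)\right) = 3 - \left(6 + 2 R\right) = -3 - 2 R$)
$I{\left(-7,-15 \right)} 17 = \left(-3 - -30\right) 17 = \left(-3 + 30\right) 17 = 27 \cdot 17 = 459$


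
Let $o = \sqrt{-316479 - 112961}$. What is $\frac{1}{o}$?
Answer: $- \frac{i \sqrt{6710}}{53680} \approx - 0.001526 i$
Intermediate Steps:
$o = 8 i \sqrt{6710}$ ($o = \sqrt{-316479 - 112961} = \sqrt{-429440} = 8 i \sqrt{6710} \approx 655.32 i$)
$\frac{1}{o} = \frac{1}{8 i \sqrt{6710}} = - \frac{i \sqrt{6710}}{53680}$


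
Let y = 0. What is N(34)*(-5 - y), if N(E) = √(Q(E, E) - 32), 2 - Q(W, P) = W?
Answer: -40*I ≈ -40.0*I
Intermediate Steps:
Q(W, P) = 2 - W
N(E) = √(-30 - E) (N(E) = √((2 - E) - 32) = √(-30 - E))
N(34)*(-5 - y) = √(-30 - 1*34)*(-5 - 1*0) = √(-30 - 34)*(-5 + 0) = √(-64)*(-5) = (8*I)*(-5) = -40*I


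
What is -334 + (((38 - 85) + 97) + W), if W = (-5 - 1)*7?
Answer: -326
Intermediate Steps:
W = -42 (W = -6*7 = -42)
-334 + (((38 - 85) + 97) + W) = -334 + (((38 - 85) + 97) - 42) = -334 + ((-47 + 97) - 42) = -334 + (50 - 42) = -334 + 8 = -326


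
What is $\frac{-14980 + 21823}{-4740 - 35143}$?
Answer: $- \frac{6843}{39883} \approx -0.17158$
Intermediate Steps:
$\frac{-14980 + 21823}{-4740 - 35143} = \frac{6843}{-39883} = 6843 \left(- \frac{1}{39883}\right) = - \frac{6843}{39883}$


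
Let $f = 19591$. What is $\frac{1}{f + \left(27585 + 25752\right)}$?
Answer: $\frac{1}{72928} \approx 1.3712 \cdot 10^{-5}$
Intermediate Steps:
$\frac{1}{f + \left(27585 + 25752\right)} = \frac{1}{19591 + \left(27585 + 25752\right)} = \frac{1}{19591 + 53337} = \frac{1}{72928}$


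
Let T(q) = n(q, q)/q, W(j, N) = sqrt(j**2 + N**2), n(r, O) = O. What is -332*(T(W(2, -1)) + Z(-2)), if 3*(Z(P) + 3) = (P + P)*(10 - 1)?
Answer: 4648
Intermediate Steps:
Z(P) = -3 + 6*P (Z(P) = -3 + ((P + P)*(10 - 1))/3 = -3 + ((2*P)*9)/3 = -3 + (18*P)/3 = -3 + 6*P)
W(j, N) = sqrt(N**2 + j**2)
T(q) = 1 (T(q) = q/q = 1)
-332*(T(W(2, -1)) + Z(-2)) = -332*(1 + (-3 + 6*(-2))) = -332*(1 + (-3 - 12)) = -332*(1 - 15) = -332*(-14) = 4648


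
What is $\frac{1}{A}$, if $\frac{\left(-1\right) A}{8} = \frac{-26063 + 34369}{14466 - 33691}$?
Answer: $\frac{19225}{66448} \approx 0.28932$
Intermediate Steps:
$A = \frac{66448}{19225}$ ($A = - 8 \frac{-26063 + 34369}{14466 - 33691} = - 8 \frac{8306}{-19225} = - 8 \cdot 8306 \left(- \frac{1}{19225}\right) = \left(-8\right) \left(- \frac{8306}{19225}\right) = \frac{66448}{19225} \approx 3.4563$)
$\frac{1}{A} = \frac{1}{\frac{66448}{19225}} = \frac{19225}{66448}$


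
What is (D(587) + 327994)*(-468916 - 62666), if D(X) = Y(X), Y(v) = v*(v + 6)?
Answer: -359394616470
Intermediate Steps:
Y(v) = v*(6 + v)
D(X) = X*(6 + X)
(D(587) + 327994)*(-468916 - 62666) = (587*(6 + 587) + 327994)*(-468916 - 62666) = (587*593 + 327994)*(-531582) = (348091 + 327994)*(-531582) = 676085*(-531582) = -359394616470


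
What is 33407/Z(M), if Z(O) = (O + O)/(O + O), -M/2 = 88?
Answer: 33407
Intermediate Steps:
M = -176 (M = -2*88 = -176)
Z(O) = 1 (Z(O) = (2*O)/((2*O)) = (2*O)*(1/(2*O)) = 1)
33407/Z(M) = 33407/1 = 33407*1 = 33407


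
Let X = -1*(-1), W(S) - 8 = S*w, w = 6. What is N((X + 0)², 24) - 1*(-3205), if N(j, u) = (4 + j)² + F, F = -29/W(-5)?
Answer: 71089/22 ≈ 3231.3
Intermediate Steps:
W(S) = 8 + 6*S (W(S) = 8 + S*6 = 8 + 6*S)
X = 1
F = 29/22 (F = -29/(8 + 6*(-5)) = -29/(8 - 30) = -29/(-22) = -29*(-1/22) = 29/22 ≈ 1.3182)
N(j, u) = 29/22 + (4 + j)² (N(j, u) = (4 + j)² + 29/22 = 29/22 + (4 + j)²)
N((X + 0)², 24) - 1*(-3205) = (29/22 + (4 + (1 + 0)²)²) - 1*(-3205) = (29/22 + (4 + 1²)²) + 3205 = (29/22 + (4 + 1)²) + 3205 = (29/22 + 5²) + 3205 = (29/22 + 25) + 3205 = 579/22 + 3205 = 71089/22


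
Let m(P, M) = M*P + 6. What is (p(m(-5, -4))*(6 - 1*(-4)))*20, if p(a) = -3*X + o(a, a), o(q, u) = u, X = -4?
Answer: 7600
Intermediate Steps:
m(P, M) = 6 + M*P
p(a) = 12 + a (p(a) = -3*(-4) + a = 12 + a)
(p(m(-5, -4))*(6 - 1*(-4)))*20 = ((12 + (6 - 4*(-5)))*(6 - 1*(-4)))*20 = ((12 + (6 + 20))*(6 + 4))*20 = ((12 + 26)*10)*20 = (38*10)*20 = 380*20 = 7600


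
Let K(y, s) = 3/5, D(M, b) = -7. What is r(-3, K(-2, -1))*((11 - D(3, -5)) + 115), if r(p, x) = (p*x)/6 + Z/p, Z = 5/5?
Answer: -2527/30 ≈ -84.233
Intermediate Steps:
Z = 1 (Z = 5*(⅕) = 1)
K(y, s) = ⅗ (K(y, s) = 3*(⅕) = ⅗)
r(p, x) = 1/p + p*x/6 (r(p, x) = (p*x)/6 + 1/p = (p*x)*(⅙) + 1/p = p*x/6 + 1/p = 1/p + p*x/6)
r(-3, K(-2, -1))*((11 - D(3, -5)) + 115) = (1/(-3) + (⅙)*(-3)*(⅗))*((11 - 1*(-7)) + 115) = (-⅓ - 3/10)*((11 + 7) + 115) = -19*(18 + 115)/30 = -19/30*133 = -2527/30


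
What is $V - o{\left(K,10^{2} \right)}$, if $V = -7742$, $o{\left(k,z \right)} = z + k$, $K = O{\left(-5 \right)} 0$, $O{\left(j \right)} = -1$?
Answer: $-7842$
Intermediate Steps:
$K = 0$ ($K = \left(-1\right) 0 = 0$)
$o{\left(k,z \right)} = k + z$
$V - o{\left(K,10^{2} \right)} = -7742 - \left(0 + 10^{2}\right) = -7742 - \left(0 + 100\right) = -7742 - 100 = -7842$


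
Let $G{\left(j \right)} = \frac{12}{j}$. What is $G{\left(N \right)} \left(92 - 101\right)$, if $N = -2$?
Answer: $54$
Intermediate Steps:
$G{\left(N \right)} \left(92 - 101\right) = \frac{12}{-2} \left(92 - 101\right) = 12 \left(- \frac{1}{2}\right) \left(-9\right) = \left(-6\right) \left(-9\right) = 54$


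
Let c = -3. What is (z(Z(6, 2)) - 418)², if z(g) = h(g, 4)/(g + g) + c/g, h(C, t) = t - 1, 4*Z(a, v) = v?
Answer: 177241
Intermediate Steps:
Z(a, v) = v/4
h(C, t) = -1 + t
z(g) = -3/(2*g) (z(g) = (-1 + 4)/(g + g) - 3/g = 3/((2*g)) - 3/g = 3*(1/(2*g)) - 3/g = 3/(2*g) - 3/g = -3/(2*g))
(z(Z(6, 2)) - 418)² = (-3/(2*((¼)*2)) - 418)² = (-3/(2*½) - 418)² = (-3/2*2 - 418)² = (-3 - 418)² = (-421)² = 177241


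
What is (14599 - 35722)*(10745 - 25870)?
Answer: 319485375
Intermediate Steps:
(14599 - 35722)*(10745 - 25870) = -21123*(-15125) = 319485375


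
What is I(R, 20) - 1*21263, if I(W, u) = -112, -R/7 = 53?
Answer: -21375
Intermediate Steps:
R = -371 (R = -7*53 = -371)
I(R, 20) - 1*21263 = -112 - 1*21263 = -112 - 21263 = -21375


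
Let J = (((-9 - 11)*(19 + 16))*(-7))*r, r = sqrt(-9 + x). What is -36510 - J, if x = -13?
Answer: -36510 - 4900*I*sqrt(22) ≈ -36510.0 - 22983.0*I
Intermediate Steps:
r = I*sqrt(22) (r = sqrt(-9 - 13) = sqrt(-22) = I*sqrt(22) ≈ 4.6904*I)
J = 4900*I*sqrt(22) (J = (((-9 - 11)*(19 + 16))*(-7))*(I*sqrt(22)) = (-20*35*(-7))*(I*sqrt(22)) = (-700*(-7))*(I*sqrt(22)) = 4900*(I*sqrt(22)) = 4900*I*sqrt(22) ≈ 22983.0*I)
-36510 - J = -36510 - 4900*I*sqrt(22)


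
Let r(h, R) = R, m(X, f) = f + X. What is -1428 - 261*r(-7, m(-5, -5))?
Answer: 1182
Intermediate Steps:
m(X, f) = X + f
-1428 - 261*r(-7, m(-5, -5)) = -1428 - 261*(-5 - 5) = -1428 - 261*(-10) = -1428 + 2610 = 1182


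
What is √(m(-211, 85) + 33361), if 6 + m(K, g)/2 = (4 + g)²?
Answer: √49191 ≈ 221.79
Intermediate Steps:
m(K, g) = -12 + 2*(4 + g)²
√(m(-211, 85) + 33361) = √((-12 + 2*(4 + 85)²) + 33361) = √((-12 + 2*89²) + 33361) = √((-12 + 2*7921) + 33361) = √((-12 + 15842) + 33361) = √(15830 + 33361) = √49191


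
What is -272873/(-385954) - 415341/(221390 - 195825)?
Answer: -153326522069/9866914010 ≈ -15.539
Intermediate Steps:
-272873/(-385954) - 415341/(221390 - 195825) = -272873*(-1/385954) - 415341/25565 = 272873/385954 - 415341*1/25565 = 272873/385954 - 415341/25565 = -153326522069/9866914010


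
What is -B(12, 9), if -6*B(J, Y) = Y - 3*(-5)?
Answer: 4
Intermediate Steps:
B(J, Y) = -5/2 - Y/6 (B(J, Y) = -(Y - 3*(-5))/6 = -(Y + 15)/6 = -(15 + Y)/6 = -5/2 - Y/6)
-B(12, 9) = -(-5/2 - ⅙*9) = -(-5/2 - 3/2) = -1*(-4) = 4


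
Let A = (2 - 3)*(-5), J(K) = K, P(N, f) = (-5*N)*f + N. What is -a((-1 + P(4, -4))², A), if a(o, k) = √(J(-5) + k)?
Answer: 0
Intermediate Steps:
P(N, f) = N - 5*N*f (P(N, f) = -5*N*f + N = N - 5*N*f)
A = 5 (A = -1*(-5) = 5)
a(o, k) = √(-5 + k)
-a((-1 + P(4, -4))², A) = -√(-5 + 5) = -√0 = -1*0 = 0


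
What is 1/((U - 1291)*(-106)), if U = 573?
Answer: 1/76108 ≈ 1.3139e-5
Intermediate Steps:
1/((U - 1291)*(-106)) = 1/((573 - 1291)*(-106)) = 1/(-718*(-106)) = 1/76108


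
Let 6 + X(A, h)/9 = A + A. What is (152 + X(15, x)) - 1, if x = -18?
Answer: 367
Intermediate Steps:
X(A, h) = -54 + 18*A (X(A, h) = -54 + 9*(A + A) = -54 + 9*(2*A) = -54 + 18*A)
(152 + X(15, x)) - 1 = (152 + (-54 + 18*15)) - 1 = (152 + (-54 + 270)) - 1 = (152 + 216) - 1 = 368 - 1 = 367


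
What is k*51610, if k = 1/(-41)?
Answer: -51610/41 ≈ -1258.8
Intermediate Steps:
k = -1/41 ≈ -0.024390
k*51610 = -1/41*51610 = -51610/41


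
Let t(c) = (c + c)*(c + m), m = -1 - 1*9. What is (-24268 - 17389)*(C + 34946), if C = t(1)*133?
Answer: -1356018664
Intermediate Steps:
m = -10 (m = -1 - 9 = -10)
t(c) = 2*c*(-10 + c) (t(c) = (c + c)*(c - 10) = (2*c)*(-10 + c) = 2*c*(-10 + c))
C = -2394 (C = (2*1*(-10 + 1))*133 = (2*1*(-9))*133 = -18*133 = -2394)
(-24268 - 17389)*(C + 34946) = (-24268 - 17389)*(-2394 + 34946) = -41657*32552 = -1356018664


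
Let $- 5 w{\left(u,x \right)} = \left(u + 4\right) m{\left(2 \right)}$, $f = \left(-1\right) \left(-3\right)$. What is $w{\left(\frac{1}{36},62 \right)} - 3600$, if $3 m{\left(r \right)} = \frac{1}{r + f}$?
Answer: $- \frac{1944029}{540} \approx -3600.1$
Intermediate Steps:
$f = 3$
$m{\left(r \right)} = \frac{1}{3 \left(3 + r\right)}$ ($m{\left(r \right)} = \frac{1}{3 \left(r + 3\right)} = \frac{1}{3 \left(3 + r\right)}$)
$w{\left(u,x \right)} = - \frac{4}{75} - \frac{u}{75}$ ($w{\left(u,x \right)} = - \frac{\left(u + 4\right) \frac{1}{3 \left(3 + 2\right)}}{5} = - \frac{\left(4 + u\right) \frac{1}{3 \cdot 5}}{5} = - \frac{\left(4 + u\right) \frac{1}{3} \cdot \frac{1}{5}}{5} = - \frac{\left(4 + u\right) \frac{1}{15}}{5} = - \frac{\frac{4}{15} + \frac{u}{15}}{5} = - \frac{4}{75} - \frac{u}{75}$)
$w{\left(\frac{1}{36},62 \right)} - 3600 = \left(- \frac{4}{75} - \frac{1}{75 \cdot 36}\right) - 3600 = \left(- \frac{4}{75} - \frac{1}{2700}\right) - 3600 = - \frac{29}{540} - 3600 = - \frac{1944029}{540}$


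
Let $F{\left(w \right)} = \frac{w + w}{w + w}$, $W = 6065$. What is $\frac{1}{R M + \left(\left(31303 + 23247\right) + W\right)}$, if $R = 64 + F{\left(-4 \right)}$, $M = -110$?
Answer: $\frac{1}{53465} \approx 1.8704 \cdot 10^{-5}$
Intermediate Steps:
$F{\left(w \right)} = 1$ ($F{\left(w \right)} = \frac{2 w}{2 w} = 2 w \frac{1}{2 w} = 1$)
$R = 65$ ($R = 64 + 1 = 65$)
$\frac{1}{R M + \left(\left(31303 + 23247\right) + W\right)} = \frac{1}{65 \left(-110\right) + \left(\left(31303 + 23247\right) + 6065\right)} = \frac{1}{-7150 + \left(54550 + 6065\right)} = \frac{1}{-7150 + 60615} = \frac{1}{53465}$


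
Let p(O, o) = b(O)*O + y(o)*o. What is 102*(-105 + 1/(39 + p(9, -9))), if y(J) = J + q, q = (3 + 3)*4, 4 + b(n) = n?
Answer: -10712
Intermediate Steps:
b(n) = -4 + n
q = 24 (q = 6*4 = 24)
y(J) = 24 + J (y(J) = J + 24 = 24 + J)
p(O, o) = O*(-4 + O) + o*(24 + o) (p(O, o) = (-4 + O)*O + (24 + o)*o = O*(-4 + O) + o*(24 + o))
102*(-105 + 1/(39 + p(9, -9))) = 102*(-105 + 1/(39 + (9*(-4 + 9) - 9*(24 - 9)))) = 102*(-105 + 1/(39 + (9*5 - 9*15))) = 102*(-105 + 1/(39 + (45 - 135))) = 102*(-105 + 1/(39 - 90)) = 102*(-105 + 1/(-51)) = 102*(-105 - 1/51) = 102*(-5356/51) = -10712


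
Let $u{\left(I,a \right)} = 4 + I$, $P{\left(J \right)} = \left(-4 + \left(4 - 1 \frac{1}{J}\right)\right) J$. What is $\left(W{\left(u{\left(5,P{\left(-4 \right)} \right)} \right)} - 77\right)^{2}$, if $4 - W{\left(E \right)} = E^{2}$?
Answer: $23716$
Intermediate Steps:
$P{\left(J \right)} = -1$ ($P{\left(J \right)} = \left(-4 + \left(4 - \frac{1}{J}\right)\right) J = - \frac{1}{J} J = -1$)
$W{\left(E \right)} = 4 - E^{2}$
$\left(W{\left(u{\left(5,P{\left(-4 \right)} \right)} \right)} - 77\right)^{2} = \left(\left(4 - \left(4 + 5\right)^{2}\right) - 77\right)^{2} = \left(\left(4 - 9^{2}\right) - 77\right)^{2} = \left(\left(4 - 81\right) - 77\right)^{2} = \left(-77 - 77\right)^{2} = \left(-154\right)^{2} = 23716$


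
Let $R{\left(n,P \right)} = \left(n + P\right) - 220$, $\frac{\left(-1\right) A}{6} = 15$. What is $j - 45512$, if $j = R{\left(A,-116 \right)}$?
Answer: $-45938$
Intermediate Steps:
$A = -90$ ($A = \left(-6\right) 15 = -90$)
$R{\left(n,P \right)} = -220 + P + n$ ($R{\left(n,P \right)} = \left(P + n\right) - 220 = -220 + P + n$)
$j = -426$ ($j = -220 - 116 - 90 = -426$)
$j - 45512 = -426 - 45512 = -45938$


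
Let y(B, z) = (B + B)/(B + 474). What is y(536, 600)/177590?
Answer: 268/44841475 ≈ 5.9766e-6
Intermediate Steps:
y(B, z) = 2*B/(474 + B) (y(B, z) = (2*B)/(474 + B) = 2*B/(474 + B))
y(536, 600)/177590 = (2*536/(474 + 536))/177590 = (2*536/1010)*(1/177590) = (2*536*(1/1010))*(1/177590) = (536/505)*(1/177590) = 268/44841475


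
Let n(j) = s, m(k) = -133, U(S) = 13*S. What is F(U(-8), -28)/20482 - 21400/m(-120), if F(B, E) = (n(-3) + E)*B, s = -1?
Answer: 1649308/10241 ≈ 161.05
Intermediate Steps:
n(j) = -1
F(B, E) = B*(-1 + E) (F(B, E) = (-1 + E)*B = B*(-1 + E))
F(U(-8), -28)/20482 - 21400/m(-120) = ((13*(-8))*(-1 - 28))/20482 - 21400/(-133) = -104*(-29)*(1/20482) - 21400*(-1/133) = 3016*(1/20482) + 21400/133 = 1508/10241 + 21400/133 = 1649308/10241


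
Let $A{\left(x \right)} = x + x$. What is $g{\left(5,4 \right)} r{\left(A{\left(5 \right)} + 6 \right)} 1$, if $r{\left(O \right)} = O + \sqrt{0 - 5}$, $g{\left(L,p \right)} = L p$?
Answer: $320 + 20 i \sqrt{5} \approx 320.0 + 44.721 i$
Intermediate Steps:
$A{\left(x \right)} = 2 x$
$r{\left(O \right)} = O + i \sqrt{5}$ ($r{\left(O \right)} = O + \sqrt{-5} = O + i \sqrt{5}$)
$g{\left(5,4 \right)} r{\left(A{\left(5 \right)} + 6 \right)} 1 = 5 \cdot 4 \left(\left(2 \cdot 5 + 6\right) + i \sqrt{5}\right) 1 = 20 \left(\left(10 + 6\right) + i \sqrt{5}\right) 1 = 20 \left(16 + i \sqrt{5}\right) 1 = \left(320 + 20 i \sqrt{5}\right) 1 = 320 + 20 i \sqrt{5}$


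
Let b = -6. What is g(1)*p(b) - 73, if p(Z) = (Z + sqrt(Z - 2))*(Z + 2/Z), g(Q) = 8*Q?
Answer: 231 - 304*I*sqrt(2)/3 ≈ 231.0 - 143.31*I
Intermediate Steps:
p(Z) = (Z + sqrt(-2 + Z))*(Z + 2/Z)
g(1)*p(b) - 73 = (8*1)*(2 + (-6)**2 - 6*sqrt(-2 - 6) + 2*sqrt(-2 - 6)/(-6)) - 73 = 8*(2 + 36 - 12*I*sqrt(2) + 2*(-1/6)*sqrt(-8)) - 73 = 8*(2 + 36 - 12*I*sqrt(2) + 2*(-1/6)*(2*I*sqrt(2))) - 73 = 8*(2 + 36 - 12*I*sqrt(2) - 2*I*sqrt(2)/3) - 73 = 8*(38 - 38*I*sqrt(2)/3) - 73 = (304 - 304*I*sqrt(2)/3) - 73 = 231 - 304*I*sqrt(2)/3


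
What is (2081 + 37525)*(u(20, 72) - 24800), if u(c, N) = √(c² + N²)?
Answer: -982228800 + 158424*√349 ≈ -9.7927e+8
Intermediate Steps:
u(c, N) = √(N² + c²)
(2081 + 37525)*(u(20, 72) - 24800) = (2081 + 37525)*(√(72² + 20²) - 24800) = 39606*(√(5184 + 400) - 24800) = 39606*(√5584 - 24800) = 39606*(4*√349 - 24800) = 39606*(-24800 + 4*√349) = -982228800 + 158424*√349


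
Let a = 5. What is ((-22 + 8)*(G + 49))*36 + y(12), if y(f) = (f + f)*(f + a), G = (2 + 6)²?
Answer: -56544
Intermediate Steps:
G = 64 (G = 8² = 64)
y(f) = 2*f*(5 + f) (y(f) = (f + f)*(f + 5) = (2*f)*(5 + f) = 2*f*(5 + f))
((-22 + 8)*(G + 49))*36 + y(12) = ((-22 + 8)*(64 + 49))*36 + 2*12*(5 + 12) = -14*113*36 + 2*12*17 = -1582*36 + 408 = -56952 + 408 = -56544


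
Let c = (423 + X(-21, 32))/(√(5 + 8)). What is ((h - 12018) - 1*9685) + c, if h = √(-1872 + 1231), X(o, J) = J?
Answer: -21703 + 35*√13 + I*√641 ≈ -21577.0 + 25.318*I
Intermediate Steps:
h = I*√641 (h = √(-641) = I*√641 ≈ 25.318*I)
c = 35*√13 (c = (423 + 32)/(√(5 + 8)) = 455/(√13) = 455*(√13/13) = 35*√13 ≈ 126.19)
((h - 12018) - 1*9685) + c = ((I*√641 - 12018) - 1*9685) + 35*√13 = ((-12018 + I*√641) - 9685) + 35*√13 = (-21703 + I*√641) + 35*√13 = -21703 + 35*√13 + I*√641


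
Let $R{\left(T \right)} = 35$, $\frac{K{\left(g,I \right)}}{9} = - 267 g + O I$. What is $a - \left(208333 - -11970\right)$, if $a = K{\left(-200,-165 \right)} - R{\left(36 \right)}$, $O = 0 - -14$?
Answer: $239472$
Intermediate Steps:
$O = 14$ ($O = 0 + 14 = 14$)
$K{\left(g,I \right)} = - 2403 g + 126 I$ ($K{\left(g,I \right)} = 9 \left(- 267 g + 14 I\right) = - 2403 g + 126 I$)
$a = 459775$ ($a = \left(\left(-2403\right) \left(-200\right) + 126 \left(-165\right)\right) - 35 = \left(480600 - 20790\right) - 35 = 459810 - 35 = 459775$)
$a - \left(208333 - -11970\right) = 459775 - \left(208333 - -11970\right) = 459775 - \left(208333 + 11970\right) = 459775 - 220303 = 239472$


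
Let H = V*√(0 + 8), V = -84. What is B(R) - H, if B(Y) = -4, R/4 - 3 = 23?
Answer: -4 + 168*√2 ≈ 233.59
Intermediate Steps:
R = 104 (R = 12 + 4*23 = 12 + 92 = 104)
H = -168*√2 (H = -84*√(0 + 8) = -168*√2 ≈ -237.59)
B(R) - H = -4 - (-168)*√2 = -4 + 168*√2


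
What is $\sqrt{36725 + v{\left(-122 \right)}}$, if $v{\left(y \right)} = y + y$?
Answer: $191$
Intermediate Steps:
$v{\left(y \right)} = 2 y$
$\sqrt{36725 + v{\left(-122 \right)}} = \sqrt{36725 + 2 \left(-122\right)} = \sqrt{36725 - 244} = \sqrt{36481} = 191$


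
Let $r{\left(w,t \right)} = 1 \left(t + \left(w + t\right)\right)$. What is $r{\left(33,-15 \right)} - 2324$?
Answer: $-2321$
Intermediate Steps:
$r{\left(w,t \right)} = w + 2 t$ ($r{\left(w,t \right)} = 1 \left(t + \left(t + w\right)\right) = 1 \left(w + 2 t\right) = w + 2 t$)
$r{\left(33,-15 \right)} - 2324 = \left(33 + 2 \left(-15\right)\right) - 2324 = \left(33 - 30\right) - 2324 = 3 - 2324 = -2321$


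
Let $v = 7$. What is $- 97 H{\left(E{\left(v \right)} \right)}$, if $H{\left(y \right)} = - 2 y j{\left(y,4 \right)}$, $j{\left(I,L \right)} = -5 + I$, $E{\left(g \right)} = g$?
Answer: $2716$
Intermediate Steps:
$H{\left(y \right)} = - 2 y \left(-5 + y\right)$
$- 97 H{\left(E{\left(v \right)} \right)} = - 97 \cdot 2 \cdot 7 \left(5 - 7\right) = - 97 \cdot 2 \cdot 7 \left(-2\right) = \left(-97\right) \left(-28\right) = 2716$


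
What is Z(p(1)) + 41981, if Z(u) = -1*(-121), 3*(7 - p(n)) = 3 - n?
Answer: 42102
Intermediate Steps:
p(n) = 6 + n/3 (p(n) = 7 - (3 - n)/3 = 7 + (-1 + n/3) = 6 + n/3)
Z(u) = 121
Z(p(1)) + 41981 = 121 + 41981 = 42102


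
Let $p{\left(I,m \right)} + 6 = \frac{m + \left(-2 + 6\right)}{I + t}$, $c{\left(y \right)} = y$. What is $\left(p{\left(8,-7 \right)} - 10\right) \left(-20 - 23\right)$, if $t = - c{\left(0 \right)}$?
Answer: $\frac{5633}{8} \approx 704.13$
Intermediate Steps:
$t = 0$ ($t = \left(-1\right) 0 = 0$)
$p{\left(I,m \right)} = -6 + \frac{4 + m}{I}$ ($p{\left(I,m \right)} = -6 + \frac{m + \left(-2 + 6\right)}{I + 0} = -6 + \frac{m + 4}{I} = -6 + \frac{4 + m}{I}$)
$\left(p{\left(8,-7 \right)} - 10\right) \left(-20 - 23\right) = \left(\frac{4 - 7 - 48}{8} - 10\right) \left(-20 - 23\right) = \left(\frac{4 - 7 - 48}{8} - 10\right) \left(-43\right) = \left(\frac{1}{8} \left(-51\right) - 10\right) \left(-43\right) = \left(- \frac{51}{8} - 10\right) \left(-43\right) = \left(- \frac{131}{8}\right) \left(-43\right) = \frac{5633}{8}$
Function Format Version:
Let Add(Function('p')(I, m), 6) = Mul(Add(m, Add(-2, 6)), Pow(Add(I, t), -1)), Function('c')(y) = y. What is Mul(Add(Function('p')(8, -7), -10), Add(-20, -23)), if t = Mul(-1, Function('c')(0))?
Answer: Rational(5633, 8) ≈ 704.13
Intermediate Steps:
t = 0 (t = Mul(-1, 0) = 0)
Function('p')(I, m) = Add(-6, Mul(Pow(I, -1), Add(4, m))) (Function('p')(I, m) = Add(-6, Mul(Add(m, Add(-2, 6)), Pow(Add(I, 0), -1))) = Add(-6, Mul(Add(m, 4), Pow(I, -1))) = Add(-6, Mul(Add(4, m), Pow(I, -1))) = Add(-6, Mul(Pow(I, -1), Add(4, m))))
Mul(Add(Function('p')(8, -7), -10), Add(-20, -23)) = Mul(Add(Mul(Pow(8, -1), Add(4, -7, Mul(-6, 8))), -10), Add(-20, -23)) = Mul(Add(Mul(Rational(1, 8), Add(4, -7, -48)), -10), -43) = Mul(Add(Mul(Rational(1, 8), -51), -10), -43) = Mul(Add(Rational(-51, 8), -10), -43) = Mul(Rational(-131, 8), -43) = Rational(5633, 8)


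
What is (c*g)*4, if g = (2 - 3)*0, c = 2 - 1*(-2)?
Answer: 0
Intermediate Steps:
c = 4 (c = 2 + 2 = 4)
g = 0 (g = -1*0 = 0)
(c*g)*4 = (4*0)*4 = 0*4 = 0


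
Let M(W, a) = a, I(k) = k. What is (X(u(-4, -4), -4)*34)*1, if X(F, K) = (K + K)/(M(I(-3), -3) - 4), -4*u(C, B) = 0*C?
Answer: 272/7 ≈ 38.857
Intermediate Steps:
u(C, B) = 0 (u(C, B) = -0*C = -1/4*0 = 0)
X(F, K) = -2*K/7 (X(F, K) = (K + K)/(-3 - 4) = (2*K)/(-7) = (2*K)*(-1/7) = -2*K/7)
(X(u(-4, -4), -4)*34)*1 = (-2/7*(-4)*34)*1 = ((8/7)*34)*1 = (272/7)*1 = 272/7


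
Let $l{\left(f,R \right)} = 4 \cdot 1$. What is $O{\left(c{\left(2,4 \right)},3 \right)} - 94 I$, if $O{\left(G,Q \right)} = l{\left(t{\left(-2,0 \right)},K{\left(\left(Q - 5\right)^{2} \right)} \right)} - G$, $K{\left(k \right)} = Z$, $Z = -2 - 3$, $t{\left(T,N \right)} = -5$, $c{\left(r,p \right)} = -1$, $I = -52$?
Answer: $4893$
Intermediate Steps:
$Z = -5$
$K{\left(k \right)} = -5$
$l{\left(f,R \right)} = 4$
$O{\left(G,Q \right)} = 4 - G$
$O{\left(c{\left(2,4 \right)},3 \right)} - 94 I = \left(4 - -1\right) - -4888 = \left(4 + 1\right) + 4888 = 5 + 4888 = 4893$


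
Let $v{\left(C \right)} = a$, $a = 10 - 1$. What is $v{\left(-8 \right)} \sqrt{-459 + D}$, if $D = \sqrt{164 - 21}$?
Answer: $9 \sqrt{-459 + \sqrt{143}} \approx 190.29 i$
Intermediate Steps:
$D = \sqrt{143} \approx 11.958$
$a = 9$
$v{\left(C \right)} = 9$
$v{\left(-8 \right)} \sqrt{-459 + D} = 9 \sqrt{-459 + \sqrt{143}}$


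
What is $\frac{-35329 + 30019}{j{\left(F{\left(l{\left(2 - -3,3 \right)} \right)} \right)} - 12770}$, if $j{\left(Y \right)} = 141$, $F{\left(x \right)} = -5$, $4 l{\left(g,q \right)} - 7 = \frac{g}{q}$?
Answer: $\frac{5310}{12629} \approx 0.42046$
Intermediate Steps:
$l{\left(g,q \right)} = \frac{7}{4} + \frac{g}{4 q}$ ($l{\left(g,q \right)} = \frac{7}{4} + \frac{g \frac{1}{q}}{4} = \frac{7}{4} + \frac{g}{4 q}$)
$\frac{-35329 + 30019}{j{\left(F{\left(l{\left(2 - -3,3 \right)} \right)} \right)} - 12770} = \frac{-35329 + 30019}{141 - 12770} = - \frac{5310}{-12629} = \left(-5310\right) \left(- \frac{1}{12629}\right) = \frac{5310}{12629}$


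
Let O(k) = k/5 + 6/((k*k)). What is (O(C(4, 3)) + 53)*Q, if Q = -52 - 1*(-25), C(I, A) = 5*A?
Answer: -37818/25 ≈ -1512.7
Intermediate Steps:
Q = -27 (Q = -52 + 25 = -27)
O(k) = 6/k² + k/5 (O(k) = k*(⅕) + 6/(k²) = k/5 + 6/k² = 6/k² + k/5)
(O(C(4, 3)) + 53)*Q = ((6/(5*3)² + (5*3)/5) + 53)*(-27) = ((6/15² + (⅕)*15) + 53)*(-27) = ((6*(1/225) + 3) + 53)*(-27) = ((2/75 + 3) + 53)*(-27) = (227/75 + 53)*(-27) = (4202/75)*(-27) = -37818/25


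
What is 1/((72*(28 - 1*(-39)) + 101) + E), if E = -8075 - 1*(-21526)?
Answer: 1/18376 ≈ 5.4419e-5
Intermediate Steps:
E = 13451 (E = -8075 + 21526 = 13451)
1/((72*(28 - 1*(-39)) + 101) + E) = 1/((72*(28 - 1*(-39)) + 101) + 13451) = 1/((72*(28 + 39) + 101) + 13451) = 1/((72*67 + 101) + 13451) = 1/((4824 + 101) + 13451) = 1/(4925 + 13451) = 1/18376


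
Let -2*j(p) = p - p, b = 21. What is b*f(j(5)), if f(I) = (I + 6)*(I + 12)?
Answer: 1512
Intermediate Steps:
j(p) = 0 (j(p) = -(p - p)/2 = -½*0 = 0)
f(I) = (6 + I)*(12 + I)
b*f(j(5)) = 21*(72 + 0² + 18*0) = 21*(72 + 0 + 0) = 21*72 = 1512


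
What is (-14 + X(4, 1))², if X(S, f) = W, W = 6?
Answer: 64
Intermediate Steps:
X(S, f) = 6
(-14 + X(4, 1))² = (-14 + 6)² = (-8)² = 64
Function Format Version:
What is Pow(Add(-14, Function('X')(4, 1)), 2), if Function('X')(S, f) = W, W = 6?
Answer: 64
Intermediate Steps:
Function('X')(S, f) = 6
Pow(Add(-14, Function('X')(4, 1)), 2) = Pow(Add(-14, 6), 2) = Pow(-8, 2) = 64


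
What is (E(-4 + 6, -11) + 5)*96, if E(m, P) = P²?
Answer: 12096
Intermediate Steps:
(E(-4 + 6, -11) + 5)*96 = ((-11)² + 5)*96 = (121 + 5)*96 = 126*96 = 12096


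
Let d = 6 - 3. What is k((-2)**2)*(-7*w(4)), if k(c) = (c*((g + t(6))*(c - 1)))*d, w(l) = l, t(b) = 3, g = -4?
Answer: 1008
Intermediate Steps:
d = 3
k(c) = 3*c*(1 - c) (k(c) = (c*((-4 + 3)*(c - 1)))*3 = (c*(-(-1 + c)))*3 = (c*(1 - c))*3 = 3*c*(1 - c))
k((-2)**2)*(-7*w(4)) = (3*(-2)**2*(1 - 1*(-2)**2))*(-7*4) = (3*4*(1 - 1*4))*(-28) = (3*4*(1 - 4))*(-28) = (3*4*(-3))*(-28) = -36*(-28) = 1008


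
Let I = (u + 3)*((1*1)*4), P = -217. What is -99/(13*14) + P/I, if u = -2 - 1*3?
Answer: 19351/728 ≈ 26.581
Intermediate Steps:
u = -5 (u = -2 - 3 = -5)
I = -8 (I = (-5 + 3)*((1*1)*4) = -2*4 = -8)
-99/(13*14) + P/I = -99/(13*14) - 217/(-8) = -99/182 - 217*(-1/8) = -99*1/182 + 217/8 = -99/182 + 217/8 = 19351/728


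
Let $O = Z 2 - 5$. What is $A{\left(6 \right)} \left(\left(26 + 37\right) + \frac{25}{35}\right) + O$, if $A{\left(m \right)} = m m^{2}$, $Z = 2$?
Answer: $\frac{96329}{7} \approx 13761.0$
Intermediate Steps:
$A{\left(m \right)} = m^{3}$
$O = -1$ ($O = 2 \cdot 2 - 5 = 4 - 5 = -1$)
$A{\left(6 \right)} \left(\left(26 + 37\right) + \frac{25}{35}\right) + O = 6^{3} \left(\left(26 + 37\right) + \frac{25}{35}\right) - 1 = 216 \left(63 + 25 \cdot \frac{1}{35}\right) - 1 = 216 \left(63 + \frac{5}{7}\right) - 1 = 216 \cdot \frac{446}{7} - 1 = \frac{96336}{7} - 1 = \frac{96329}{7}$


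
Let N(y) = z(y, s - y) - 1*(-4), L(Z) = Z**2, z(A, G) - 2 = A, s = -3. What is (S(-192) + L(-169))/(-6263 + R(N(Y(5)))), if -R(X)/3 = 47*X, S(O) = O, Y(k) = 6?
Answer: -28369/7955 ≈ -3.5662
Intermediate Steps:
z(A, G) = 2 + A
N(y) = 6 + y (N(y) = (2 + y) - 1*(-4) = (2 + y) + 4 = 6 + y)
R(X) = -141*X
(S(-192) + L(-169))/(-6263 + R(N(Y(5)))) = (-192 + (-169)**2)/(-6263 - 141*(6 + 6)) = (-192 + 28561)/(-6263 - 141*12) = 28369/(-6263 - 1692) = 28369/(-7955) = 28369*(-1/7955) = -28369/7955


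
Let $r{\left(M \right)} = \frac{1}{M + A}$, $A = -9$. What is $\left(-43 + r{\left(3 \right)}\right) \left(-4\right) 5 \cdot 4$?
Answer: $\frac{10360}{3} \approx 3453.3$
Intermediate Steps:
$r{\left(M \right)} = \frac{1}{-9 + M}$ ($r{\left(M \right)} = \frac{1}{M - 9} = \frac{1}{-9 + M}$)
$\left(-43 + r{\left(3 \right)}\right) \left(-4\right) 5 \cdot 4 = \left(-43 + \frac{1}{-9 + 3}\right) \left(-4\right) 5 \cdot 4 = \left(-43 + \frac{1}{-6}\right) \left(\left(-20\right) 4\right) = \left(-43 - \frac{1}{6}\right) \left(-80\right) = \left(- \frac{259}{6}\right) \left(-80\right) = \frac{10360}{3}$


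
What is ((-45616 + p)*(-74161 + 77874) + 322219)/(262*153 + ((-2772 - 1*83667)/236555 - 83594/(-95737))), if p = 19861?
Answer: -2158403449650049360/907841788247137 ≈ -2377.5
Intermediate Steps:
((-45616 + p)*(-74161 + 77874) + 322219)/(262*153 + ((-2772 - 1*83667)/236555 - 83594/(-95737))) = ((-45616 + 19861)*(-74161 + 77874) + 322219)/(262*153 + ((-2772 - 1*83667)/236555 - 83594/(-95737))) = (-25755*3713 + 322219)/(40086 + ((-2772 - 83667)*(1/236555) - 83594*(-1/95737))) = (-95628315 + 322219)/(40086 + (-86439*1/236555 + 83594/95737)) = -95306096/(40086 + (-86439/236555 + 83594/95737)) = -95306096/(40086 + 11499168127/22647066035) = -95306096/907841788247137/22647066035 = -95306096*22647066035/907841788247137 = -2158403449650049360/907841788247137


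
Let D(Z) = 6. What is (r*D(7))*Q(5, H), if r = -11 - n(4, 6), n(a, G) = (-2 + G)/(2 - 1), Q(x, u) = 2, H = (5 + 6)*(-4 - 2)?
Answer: -180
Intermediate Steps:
H = -66 (H = 11*(-6) = -66)
n(a, G) = -2 + G (n(a, G) = (-2 + G)/1 = (-2 + G)*1 = -2 + G)
r = -15 (r = -11 - (-2 + 6) = -11 - 1*4 = -11 - 4 = -15)
(r*D(7))*Q(5, H) = -15*6*2 = -90*2 = -180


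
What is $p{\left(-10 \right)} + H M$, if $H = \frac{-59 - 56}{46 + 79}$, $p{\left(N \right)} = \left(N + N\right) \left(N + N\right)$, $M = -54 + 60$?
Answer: $\frac{9862}{25} \approx 394.48$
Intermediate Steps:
$M = 6$
$p{\left(N \right)} = 4 N^{2}$ ($p{\left(N \right)} = 2 N 2 N = 4 N^{2}$)
$H = - \frac{23}{25}$ ($H = - \frac{115}{125} = \left(-115\right) \frac{1}{125} = - \frac{23}{25} \approx -0.92$)
$p{\left(-10 \right)} + H M = 4 \left(-10\right)^{2} - \frac{138}{25} = 4 \cdot 100 - \frac{138}{25} = 400 - \frac{138}{25} = \frac{9862}{25}$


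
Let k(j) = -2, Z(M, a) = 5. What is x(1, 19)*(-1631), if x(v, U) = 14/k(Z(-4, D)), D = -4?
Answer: 11417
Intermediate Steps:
x(v, U) = -7 (x(v, U) = 14/(-2) = 14*(-½) = -7)
x(1, 19)*(-1631) = -7*(-1631) = 11417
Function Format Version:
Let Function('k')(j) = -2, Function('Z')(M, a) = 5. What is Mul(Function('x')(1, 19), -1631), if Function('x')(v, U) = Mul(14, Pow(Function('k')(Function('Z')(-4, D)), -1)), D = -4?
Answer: 11417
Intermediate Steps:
Function('x')(v, U) = -7 (Function('x')(v, U) = Mul(14, Pow(-2, -1)) = Mul(14, Rational(-1, 2)) = -7)
Mul(Function('x')(1, 19), -1631) = Mul(-7, -1631) = 11417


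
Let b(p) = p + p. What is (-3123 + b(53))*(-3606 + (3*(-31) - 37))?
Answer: 11271512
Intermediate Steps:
b(p) = 2*p
(-3123 + b(53))*(-3606 + (3*(-31) - 37)) = (-3123 + 2*53)*(-3606 + (3*(-31) - 37)) = (-3123 + 106)*(-3606 + (-93 - 37)) = -3017*(-3606 - 130) = -3017*(-3736) = 11271512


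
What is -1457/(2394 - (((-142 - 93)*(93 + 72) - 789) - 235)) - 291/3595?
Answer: -17516078/151683835 ≈ -0.11548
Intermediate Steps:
-1457/(2394 - (((-142 - 93)*(93 + 72) - 789) - 235)) - 291/3595 = -1457/(2394 - ((-235*165 - 789) - 235)) - 291*1/3595 = -1457/(2394 - ((-38775 - 789) - 235)) - 291/3595 = -1457/(2394 - (-39564 - 235)) - 291/3595 = -1457/(2394 - 1*(-39799)) - 291/3595 = -1457/(2394 + 39799) - 291/3595 = -1457/42193 - 291/3595 = -17516078/151683835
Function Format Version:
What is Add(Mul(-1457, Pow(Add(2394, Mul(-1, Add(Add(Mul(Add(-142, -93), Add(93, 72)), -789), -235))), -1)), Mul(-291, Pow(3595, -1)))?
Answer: Rational(-17516078, 151683835) ≈ -0.11548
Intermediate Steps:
Add(Mul(-1457, Pow(Add(2394, Mul(-1, Add(Add(Mul(Add(-142, -93), Add(93, 72)), -789), -235))), -1)), Mul(-291, Pow(3595, -1))) = Add(Mul(-1457, Pow(Add(2394, Mul(-1, Add(Add(Mul(-235, 165), -789), -235))), -1)), Mul(-291, Rational(1, 3595))) = Add(Mul(-1457, Pow(Add(2394, Mul(-1, Add(Add(-38775, -789), -235))), -1)), Rational(-291, 3595)) = Add(Mul(-1457, Pow(Add(2394, Mul(-1, Add(-39564, -235))), -1)), Rational(-291, 3595)) = Add(Mul(-1457, Pow(Add(2394, Mul(-1, -39799)), -1)), Rational(-291, 3595)) = Add(Mul(-1457, Pow(Add(2394, 39799), -1)), Rational(-291, 3595)) = Add(Mul(-1457, Pow(42193, -1)), Rational(-291, 3595)) = Add(Mul(-1457, Rational(1, 42193)), Rational(-291, 3595)) = Add(Rational(-1457, 42193), Rational(-291, 3595)) = Rational(-17516078, 151683835)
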